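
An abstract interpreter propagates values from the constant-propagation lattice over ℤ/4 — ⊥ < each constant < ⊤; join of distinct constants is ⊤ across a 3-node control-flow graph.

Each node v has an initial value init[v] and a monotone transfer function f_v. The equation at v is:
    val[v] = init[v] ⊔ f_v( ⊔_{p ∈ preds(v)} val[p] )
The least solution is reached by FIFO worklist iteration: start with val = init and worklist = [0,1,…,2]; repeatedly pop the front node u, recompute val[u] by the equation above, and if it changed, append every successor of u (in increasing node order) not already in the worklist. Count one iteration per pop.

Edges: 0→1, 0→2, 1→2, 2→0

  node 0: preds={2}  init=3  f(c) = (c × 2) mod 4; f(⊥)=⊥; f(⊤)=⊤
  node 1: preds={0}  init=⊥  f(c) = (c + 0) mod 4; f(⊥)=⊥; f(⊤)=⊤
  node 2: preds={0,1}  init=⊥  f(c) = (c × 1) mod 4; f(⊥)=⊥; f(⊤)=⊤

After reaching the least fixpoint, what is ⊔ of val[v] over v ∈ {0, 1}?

Trace (7 dequeues):
  [1] u=0 | in ⊥ | out 3 | ==
  [2] u=1 | in 3 | out 3 | prev ⊥ | push {}
  [3] u=2 | in 3 | out 3 | prev ⊥ | push {0}
  [4] u=0 | in 3 | out ⊤ | prev 3 | push {1,2}
  [5] u=1 | in ⊤ | out ⊤ | prev 3 | push {}
  [6] u=2 | in ⊤ | out ⊤ | prev 3 | push {0}
  [7] u=0 | in ⊤ | out ⊤ | ==

Converged values:
  [0] ⊤
  [1] ⊤
  [2] ⊤

⊤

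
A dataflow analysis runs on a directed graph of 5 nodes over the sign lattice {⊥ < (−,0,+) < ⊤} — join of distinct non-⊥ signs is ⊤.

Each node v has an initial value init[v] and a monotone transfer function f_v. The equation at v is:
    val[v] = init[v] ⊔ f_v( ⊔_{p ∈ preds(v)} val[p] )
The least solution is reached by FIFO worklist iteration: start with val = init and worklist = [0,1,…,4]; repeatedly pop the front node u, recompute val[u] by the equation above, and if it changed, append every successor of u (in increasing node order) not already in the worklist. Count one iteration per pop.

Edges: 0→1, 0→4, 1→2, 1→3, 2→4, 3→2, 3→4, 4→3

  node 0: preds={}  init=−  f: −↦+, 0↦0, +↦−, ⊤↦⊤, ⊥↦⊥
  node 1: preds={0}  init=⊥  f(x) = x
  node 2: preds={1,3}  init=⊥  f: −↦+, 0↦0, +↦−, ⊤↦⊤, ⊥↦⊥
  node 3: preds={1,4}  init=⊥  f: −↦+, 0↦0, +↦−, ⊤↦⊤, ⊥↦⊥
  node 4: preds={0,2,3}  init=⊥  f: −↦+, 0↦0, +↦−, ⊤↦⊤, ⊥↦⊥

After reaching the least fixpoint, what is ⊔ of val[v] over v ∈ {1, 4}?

⊤

Trace (9 dequeues):
  [1] u=0 | in ⊥ | out − | ==
  [2] u=1 | in − | out − | prev ⊥ | push {}
  [3] u=2 | in − | out + | prev ⊥ | push {}
  [4] u=3 | in − | out + | prev ⊥ | push {2}
  [5] u=4 | in ⊤ | out ⊤ | prev ⊥ | push {3}
  [6] u=2 | in ⊤ | out ⊤ | prev + | push {4}
  [7] u=3 | in ⊤ | out ⊤ | prev + | push {2}
  [8] u=4 | in ⊤ | out ⊤ | ==
  [9] u=2 | in ⊤ | out ⊤ | ==

Converged values:
  [0] −
  [1] −
  [2] ⊤
  [3] ⊤
  [4] ⊤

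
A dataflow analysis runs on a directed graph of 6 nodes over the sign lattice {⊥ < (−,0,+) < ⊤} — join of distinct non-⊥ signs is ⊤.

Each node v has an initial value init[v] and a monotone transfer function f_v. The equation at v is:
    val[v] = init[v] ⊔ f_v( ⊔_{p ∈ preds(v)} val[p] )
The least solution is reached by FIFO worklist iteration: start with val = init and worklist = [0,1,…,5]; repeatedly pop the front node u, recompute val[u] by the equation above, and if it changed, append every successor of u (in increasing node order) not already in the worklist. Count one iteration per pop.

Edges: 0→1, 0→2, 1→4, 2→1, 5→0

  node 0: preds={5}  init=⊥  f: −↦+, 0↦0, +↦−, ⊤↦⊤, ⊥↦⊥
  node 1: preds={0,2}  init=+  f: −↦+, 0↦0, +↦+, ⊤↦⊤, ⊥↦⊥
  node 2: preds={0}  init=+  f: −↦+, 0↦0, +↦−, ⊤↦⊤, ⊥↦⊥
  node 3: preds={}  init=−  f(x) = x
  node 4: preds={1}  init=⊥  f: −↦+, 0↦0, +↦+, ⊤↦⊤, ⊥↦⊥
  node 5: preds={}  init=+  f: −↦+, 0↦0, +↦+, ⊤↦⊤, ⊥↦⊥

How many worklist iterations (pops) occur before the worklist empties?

6

Worklist (6 pops):
  #1 pop 0: in=+ → − (was ⊥); enqueue []
  #2 pop 1: in=⊤ → ⊤ (was +); enqueue []
  #3 pop 2: in=− → + (no change)
  #4 pop 3: in=⊥ → − (no change)
  #5 pop 4: in=⊤ → ⊤ (was ⊥); enqueue []
  #6 pop 5: in=⊥ → + (no change)

Fixpoint:
  val[0] = −
  val[1] = ⊤
  val[2] = +
  val[3] = −
  val[4] = ⊤
  val[5] = +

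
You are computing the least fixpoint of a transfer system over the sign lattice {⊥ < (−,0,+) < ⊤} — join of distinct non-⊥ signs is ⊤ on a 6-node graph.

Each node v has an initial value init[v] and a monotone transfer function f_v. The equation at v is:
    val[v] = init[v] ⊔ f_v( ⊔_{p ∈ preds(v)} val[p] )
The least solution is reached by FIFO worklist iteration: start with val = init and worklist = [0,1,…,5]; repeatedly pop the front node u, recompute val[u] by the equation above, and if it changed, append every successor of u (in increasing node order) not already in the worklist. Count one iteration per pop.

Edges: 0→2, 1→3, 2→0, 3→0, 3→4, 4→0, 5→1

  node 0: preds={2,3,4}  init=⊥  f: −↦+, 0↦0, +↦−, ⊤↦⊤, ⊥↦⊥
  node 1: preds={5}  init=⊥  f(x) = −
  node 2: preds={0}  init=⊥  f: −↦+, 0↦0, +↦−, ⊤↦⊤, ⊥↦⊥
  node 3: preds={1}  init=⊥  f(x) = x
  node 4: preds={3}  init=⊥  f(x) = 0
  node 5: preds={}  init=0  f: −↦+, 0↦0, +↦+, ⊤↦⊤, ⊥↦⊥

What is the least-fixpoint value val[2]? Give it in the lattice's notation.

⊤

Trace (9 dequeues):
  [1] u=0 | in ⊥ | out ⊥ | ==
  [2] u=1 | in 0 | out − | prev ⊥ | push {}
  [3] u=2 | in ⊥ | out ⊥ | ==
  [4] u=3 | in − | out − | prev ⊥ | push {0}
  [5] u=4 | in − | out 0 | prev ⊥ | push {}
  [6] u=5 | in ⊥ | out 0 | ==
  [7] u=0 | in ⊤ | out ⊤ | prev ⊥ | push {2}
  [8] u=2 | in ⊤ | out ⊤ | prev ⊥ | push {0}
  [9] u=0 | in ⊤ | out ⊤ | ==

Converged values:
  [0] ⊤
  [1] −
  [2] ⊤
  [3] −
  [4] 0
  [5] 0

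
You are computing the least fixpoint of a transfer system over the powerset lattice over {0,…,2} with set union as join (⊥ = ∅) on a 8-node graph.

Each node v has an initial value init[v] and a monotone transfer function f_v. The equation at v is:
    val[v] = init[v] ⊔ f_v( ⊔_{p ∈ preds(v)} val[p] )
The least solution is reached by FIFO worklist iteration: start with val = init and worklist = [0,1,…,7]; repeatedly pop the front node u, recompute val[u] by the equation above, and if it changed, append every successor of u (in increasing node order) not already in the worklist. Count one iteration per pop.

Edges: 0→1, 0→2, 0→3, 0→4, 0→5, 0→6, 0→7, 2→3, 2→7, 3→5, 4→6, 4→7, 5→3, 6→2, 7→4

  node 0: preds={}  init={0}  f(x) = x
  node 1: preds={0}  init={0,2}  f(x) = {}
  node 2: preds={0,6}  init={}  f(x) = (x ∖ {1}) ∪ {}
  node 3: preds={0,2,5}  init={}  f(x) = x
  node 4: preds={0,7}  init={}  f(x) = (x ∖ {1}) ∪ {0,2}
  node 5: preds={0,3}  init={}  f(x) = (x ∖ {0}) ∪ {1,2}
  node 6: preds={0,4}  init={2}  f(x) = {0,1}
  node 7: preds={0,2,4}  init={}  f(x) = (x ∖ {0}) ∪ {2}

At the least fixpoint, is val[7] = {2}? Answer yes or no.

yes

Trace (12 dequeues):
  [1] u=0 | in {} | out {0} | ==
  [2] u=1 | in {0} | out {0,2} | ==
  [3] u=2 | in {0,2} | out {0,2} | prev {} | push {}
  [4] u=3 | in {0,2} | out {0,2} | prev {} | push {}
  [5] u=4 | in {0} | out {0,2} | prev {} | push {}
  [6] u=5 | in {0,2} | out {1,2} | prev {} | push {3}
  [7] u=6 | in {0,2} | out {0,1,2} | prev {2} | push {2}
  [8] u=7 | in {0,2} | out {2} | prev {} | push {4}
  [9] u=3 | in {0,1,2} | out {0,1,2} | prev {0,2} | push {5}
  [10] u=2 | in {0,1,2} | out {0,2} | ==
  [11] u=4 | in {0,2} | out {0,2} | ==
  [12] u=5 | in {0,1,2} | out {1,2} | ==

Converged values:
  [0] {0}
  [1] {0,2}
  [2] {0,2}
  [3] {0,1,2}
  [4] {0,2}
  [5] {1,2}
  [6] {0,1,2}
  [7] {2}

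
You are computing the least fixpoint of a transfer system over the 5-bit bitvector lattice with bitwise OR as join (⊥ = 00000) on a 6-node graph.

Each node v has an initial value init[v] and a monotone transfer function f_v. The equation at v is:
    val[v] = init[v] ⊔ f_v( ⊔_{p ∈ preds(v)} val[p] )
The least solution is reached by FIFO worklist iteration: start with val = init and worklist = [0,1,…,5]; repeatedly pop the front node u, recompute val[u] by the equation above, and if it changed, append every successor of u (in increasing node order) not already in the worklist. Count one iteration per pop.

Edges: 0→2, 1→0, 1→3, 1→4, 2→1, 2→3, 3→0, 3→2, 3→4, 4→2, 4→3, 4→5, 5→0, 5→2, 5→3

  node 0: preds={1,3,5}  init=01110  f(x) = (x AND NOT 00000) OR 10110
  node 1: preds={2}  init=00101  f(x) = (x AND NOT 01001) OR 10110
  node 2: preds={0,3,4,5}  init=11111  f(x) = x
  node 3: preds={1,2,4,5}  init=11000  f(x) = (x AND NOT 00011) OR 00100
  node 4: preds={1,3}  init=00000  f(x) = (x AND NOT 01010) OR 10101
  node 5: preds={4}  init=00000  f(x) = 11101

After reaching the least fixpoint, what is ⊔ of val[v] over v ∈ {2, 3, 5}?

Iteration log — 9 steps:
  step 1. node 0  ⊔preds=11101  new=11111  old=01110  +wl: 
  step 2. node 1  ⊔preds=11111  new=10111  old=00101  +wl: 0
  step 3. node 2  ⊔preds=11111  new=11111  stable
  step 4. node 3  ⊔preds=11111  new=11100  old=11000  +wl: 2
  step 5. node 4  ⊔preds=11111  new=10101  old=00000  +wl: 3
  step 6. node 5  ⊔preds=10101  new=11101  old=00000  +wl: 
  step 7. node 0  ⊔preds=11111  new=11111  stable
  step 8. node 2  ⊔preds=11111  new=11111  stable
  step 9. node 3  ⊔preds=11111  new=11100  stable

Least fixpoint reached:
  node 0: 11111
  node 1: 10111
  node 2: 11111
  node 3: 11100
  node 4: 10101
  node 5: 11101

11111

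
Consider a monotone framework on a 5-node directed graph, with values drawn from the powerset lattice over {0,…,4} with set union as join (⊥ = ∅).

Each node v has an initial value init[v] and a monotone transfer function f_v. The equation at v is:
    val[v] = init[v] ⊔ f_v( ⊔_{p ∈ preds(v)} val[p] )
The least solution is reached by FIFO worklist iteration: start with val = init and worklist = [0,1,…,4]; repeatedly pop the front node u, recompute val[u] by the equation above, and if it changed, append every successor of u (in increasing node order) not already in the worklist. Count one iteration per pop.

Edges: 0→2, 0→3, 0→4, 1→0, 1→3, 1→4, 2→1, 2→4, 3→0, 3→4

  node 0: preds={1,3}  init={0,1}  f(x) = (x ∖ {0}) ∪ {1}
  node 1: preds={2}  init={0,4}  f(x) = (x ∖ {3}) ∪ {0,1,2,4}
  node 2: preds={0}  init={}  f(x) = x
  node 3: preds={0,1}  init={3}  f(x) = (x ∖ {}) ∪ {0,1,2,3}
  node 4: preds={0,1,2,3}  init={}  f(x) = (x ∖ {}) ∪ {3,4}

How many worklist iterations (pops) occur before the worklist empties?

11

Trace (11 dequeues):
  [1] u=0 | in {0,3,4} | out {0,1,3,4} | prev {0,1} | push {}
  [2] u=1 | in {} | out {0,1,2,4} | prev {0,4} | push {0}
  [3] u=2 | in {0,1,3,4} | out {0,1,3,4} | prev {} | push {1}
  [4] u=3 | in {0,1,2,3,4} | out {0,1,2,3,4} | prev {3} | push {}
  [5] u=4 | in {0,1,2,3,4} | out {0,1,2,3,4} | prev {} | push {}
  [6] u=0 | in {0,1,2,3,4} | out {0,1,2,3,4} | prev {0,1,3,4} | push {2,3,4}
  [7] u=1 | in {0,1,3,4} | out {0,1,2,4} | ==
  [8] u=2 | in {0,1,2,3,4} | out {0,1,2,3,4} | prev {0,1,3,4} | push {1}
  [9] u=3 | in {0,1,2,3,4} | out {0,1,2,3,4} | ==
  [10] u=4 | in {0,1,2,3,4} | out {0,1,2,3,4} | ==
  [11] u=1 | in {0,1,2,3,4} | out {0,1,2,4} | ==

Converged values:
  [0] {0,1,2,3,4}
  [1] {0,1,2,4}
  [2] {0,1,2,3,4}
  [3] {0,1,2,3,4}
  [4] {0,1,2,3,4}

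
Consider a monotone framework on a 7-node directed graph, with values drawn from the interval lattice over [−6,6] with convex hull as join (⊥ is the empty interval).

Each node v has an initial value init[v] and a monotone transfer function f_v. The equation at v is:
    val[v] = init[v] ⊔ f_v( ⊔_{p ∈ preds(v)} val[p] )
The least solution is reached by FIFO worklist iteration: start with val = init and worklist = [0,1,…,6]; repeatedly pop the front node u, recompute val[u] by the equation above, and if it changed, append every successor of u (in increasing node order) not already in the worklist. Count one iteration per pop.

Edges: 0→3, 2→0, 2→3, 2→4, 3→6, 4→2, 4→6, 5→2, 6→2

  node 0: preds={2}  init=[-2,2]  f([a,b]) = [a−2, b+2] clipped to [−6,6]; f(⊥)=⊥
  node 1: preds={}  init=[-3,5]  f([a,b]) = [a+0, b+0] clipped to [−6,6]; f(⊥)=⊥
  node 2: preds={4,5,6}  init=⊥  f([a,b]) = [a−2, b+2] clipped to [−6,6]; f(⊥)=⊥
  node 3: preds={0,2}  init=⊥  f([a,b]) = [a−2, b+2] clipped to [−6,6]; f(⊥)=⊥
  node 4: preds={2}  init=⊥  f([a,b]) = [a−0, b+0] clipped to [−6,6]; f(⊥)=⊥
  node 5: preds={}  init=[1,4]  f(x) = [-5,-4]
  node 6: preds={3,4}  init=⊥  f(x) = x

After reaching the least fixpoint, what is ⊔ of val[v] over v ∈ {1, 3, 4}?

[-6,6]

Trace (15 dequeues):
  [1] u=0 | in ⊥ | out [-2,2] | ==
  [2] u=1 | in ⊥ | out [-3,5] | ==
  [3] u=2 | in [1,4] | out [-1,6] | prev ⊥ | push {0}
  [4] u=3 | in [-2,6] | out [-4,6] | prev ⊥ | push {}
  [5] u=4 | in [-1,6] | out [-1,6] | prev ⊥ | push {2}
  [6] u=5 | in ⊥ | out [-5,4] | prev [1,4] | push {}
  [7] u=6 | in [-4,6] | out [-4,6] | prev ⊥ | push {}
  [8] u=0 | in [-1,6] | out [-3,6] | prev [-2,2] | push {3}
  [9] u=2 | in [-5,6] | out [-6,6] | prev [-1,6] | push {0,4}
  [10] u=3 | in [-6,6] | out [-6,6] | prev [-4,6] | push {6}
  [11] u=0 | in [-6,6] | out [-6,6] | prev [-3,6] | push {3}
  [12] u=4 | in [-6,6] | out [-6,6] | prev [-1,6] | push {2}
  [13] u=6 | in [-6,6] | out [-6,6] | prev [-4,6] | push {}
  [14] u=3 | in [-6,6] | out [-6,6] | ==
  [15] u=2 | in [-6,6] | out [-6,6] | ==

Converged values:
  [0] [-6,6]
  [1] [-3,5]
  [2] [-6,6]
  [3] [-6,6]
  [4] [-6,6]
  [5] [-5,4]
  [6] [-6,6]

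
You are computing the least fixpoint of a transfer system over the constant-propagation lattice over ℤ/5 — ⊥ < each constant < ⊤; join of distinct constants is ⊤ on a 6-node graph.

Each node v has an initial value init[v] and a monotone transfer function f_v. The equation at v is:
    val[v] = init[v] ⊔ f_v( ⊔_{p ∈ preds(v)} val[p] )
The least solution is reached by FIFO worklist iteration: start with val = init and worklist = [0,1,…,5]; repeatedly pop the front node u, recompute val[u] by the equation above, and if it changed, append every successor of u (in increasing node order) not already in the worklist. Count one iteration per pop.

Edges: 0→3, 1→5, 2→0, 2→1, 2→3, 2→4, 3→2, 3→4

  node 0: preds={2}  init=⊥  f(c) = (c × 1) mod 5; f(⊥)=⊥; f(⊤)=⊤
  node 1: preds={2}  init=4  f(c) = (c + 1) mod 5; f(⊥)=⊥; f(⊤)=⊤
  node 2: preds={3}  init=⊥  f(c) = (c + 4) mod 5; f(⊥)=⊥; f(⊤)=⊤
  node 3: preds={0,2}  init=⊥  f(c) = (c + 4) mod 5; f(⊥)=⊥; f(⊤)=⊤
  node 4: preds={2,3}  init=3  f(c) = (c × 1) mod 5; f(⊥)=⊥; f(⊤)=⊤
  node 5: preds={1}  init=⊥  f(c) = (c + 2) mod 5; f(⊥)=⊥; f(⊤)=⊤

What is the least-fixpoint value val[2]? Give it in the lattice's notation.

⊥

Trace (6 dequeues):
  [1] u=0 | in ⊥ | out ⊥ | ==
  [2] u=1 | in ⊥ | out 4 | ==
  [3] u=2 | in ⊥ | out ⊥ | ==
  [4] u=3 | in ⊥ | out ⊥ | ==
  [5] u=4 | in ⊥ | out 3 | ==
  [6] u=5 | in 4 | out 1 | prev ⊥ | push {}

Converged values:
  [0] ⊥
  [1] 4
  [2] ⊥
  [3] ⊥
  [4] 3
  [5] 1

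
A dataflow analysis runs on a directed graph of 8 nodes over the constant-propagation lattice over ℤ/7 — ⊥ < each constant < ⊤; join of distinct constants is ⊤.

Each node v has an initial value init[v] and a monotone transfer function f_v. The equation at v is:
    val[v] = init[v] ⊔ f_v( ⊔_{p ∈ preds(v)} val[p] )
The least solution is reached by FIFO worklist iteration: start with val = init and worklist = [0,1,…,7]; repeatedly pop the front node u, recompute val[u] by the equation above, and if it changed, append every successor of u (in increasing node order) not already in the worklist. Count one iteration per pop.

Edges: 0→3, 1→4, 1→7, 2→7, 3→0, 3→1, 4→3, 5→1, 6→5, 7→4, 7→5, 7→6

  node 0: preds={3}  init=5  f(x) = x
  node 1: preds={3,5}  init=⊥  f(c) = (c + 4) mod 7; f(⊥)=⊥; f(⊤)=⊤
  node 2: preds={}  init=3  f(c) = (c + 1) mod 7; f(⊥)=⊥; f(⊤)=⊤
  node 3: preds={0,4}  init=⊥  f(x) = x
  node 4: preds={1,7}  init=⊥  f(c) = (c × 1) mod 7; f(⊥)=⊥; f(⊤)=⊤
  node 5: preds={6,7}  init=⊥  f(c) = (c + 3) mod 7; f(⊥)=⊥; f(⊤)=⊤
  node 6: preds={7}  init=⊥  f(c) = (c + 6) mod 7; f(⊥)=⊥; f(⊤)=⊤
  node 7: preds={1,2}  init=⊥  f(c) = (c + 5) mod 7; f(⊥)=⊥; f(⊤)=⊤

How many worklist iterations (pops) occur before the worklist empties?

Worklist (24 pops):
  #1 pop 0: in=⊥ → 5 (no change)
  #2 pop 1: in=⊥ → ⊥ (no change)
  #3 pop 2: in=⊥ → 3 (no change)
  #4 pop 3: in=5 → 5 (was ⊥); enqueue [0,1]
  #5 pop 4: in=⊥ → ⊥ (no change)
  #6 pop 5: in=⊥ → ⊥ (no change)
  #7 pop 6: in=⊥ → ⊥ (no change)
  #8 pop 7: in=3 → 1 (was ⊥); enqueue [4,5,6]
  #9 pop 0: in=5 → 5 (no change)
  #10 pop 1: in=5 → 2 (was ⊥); enqueue [7]
  #11 pop 4: in=⊤ → ⊤ (was ⊥); enqueue [3]
  #12 pop 5: in=1 → 4 (was ⊥); enqueue [1]
  #13 pop 6: in=1 → 0 (was ⊥); enqueue [5]
  #14 pop 7: in=⊤ → ⊤ (was 1); enqueue [4,6]
  #15 pop 3: in=⊤ → ⊤ (was 5); enqueue [0]
  #16 pop 1: in=⊤ → ⊤ (was 2); enqueue [7]
  #17 pop 5: in=⊤ → ⊤ (was 4); enqueue [1]
  #18 pop 4: in=⊤ → ⊤ (no change)
  #19 pop 6: in=⊤ → ⊤ (was 0); enqueue [5]
  #20 pop 0: in=⊤ → ⊤ (was 5); enqueue [3]
  #21 pop 7: in=⊤ → ⊤ (no change)
  #22 pop 1: in=⊤ → ⊤ (no change)
  #23 pop 5: in=⊤ → ⊤ (no change)
  #24 pop 3: in=⊤ → ⊤ (no change)

Fixpoint:
  val[0] = ⊤
  val[1] = ⊤
  val[2] = 3
  val[3] = ⊤
  val[4] = ⊤
  val[5] = ⊤
  val[6] = ⊤
  val[7] = ⊤

24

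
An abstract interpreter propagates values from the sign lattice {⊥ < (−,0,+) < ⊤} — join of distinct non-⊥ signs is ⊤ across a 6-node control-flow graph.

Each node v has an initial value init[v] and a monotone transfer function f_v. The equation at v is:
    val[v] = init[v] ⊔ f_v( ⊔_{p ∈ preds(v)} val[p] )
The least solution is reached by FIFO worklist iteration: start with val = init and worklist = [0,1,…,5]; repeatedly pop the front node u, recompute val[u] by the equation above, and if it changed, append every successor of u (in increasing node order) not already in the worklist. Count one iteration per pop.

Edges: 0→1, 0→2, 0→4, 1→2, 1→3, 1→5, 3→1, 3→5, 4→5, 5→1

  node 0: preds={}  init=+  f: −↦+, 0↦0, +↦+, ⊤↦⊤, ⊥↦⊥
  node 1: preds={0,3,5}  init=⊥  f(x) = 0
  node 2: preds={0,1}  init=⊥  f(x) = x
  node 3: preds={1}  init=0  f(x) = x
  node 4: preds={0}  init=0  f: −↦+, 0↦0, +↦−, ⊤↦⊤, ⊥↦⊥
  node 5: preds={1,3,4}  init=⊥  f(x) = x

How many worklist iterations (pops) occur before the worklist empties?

7

Worklist (7 pops):
  #1 pop 0: in=⊥ → + (no change)
  #2 pop 1: in=⊤ → 0 (was ⊥); enqueue []
  #3 pop 2: in=⊤ → ⊤ (was ⊥); enqueue []
  #4 pop 3: in=0 → 0 (no change)
  #5 pop 4: in=+ → ⊤ (was 0); enqueue []
  #6 pop 5: in=⊤ → ⊤ (was ⊥); enqueue [1]
  #7 pop 1: in=⊤ → 0 (no change)

Fixpoint:
  val[0] = +
  val[1] = 0
  val[2] = ⊤
  val[3] = 0
  val[4] = ⊤
  val[5] = ⊤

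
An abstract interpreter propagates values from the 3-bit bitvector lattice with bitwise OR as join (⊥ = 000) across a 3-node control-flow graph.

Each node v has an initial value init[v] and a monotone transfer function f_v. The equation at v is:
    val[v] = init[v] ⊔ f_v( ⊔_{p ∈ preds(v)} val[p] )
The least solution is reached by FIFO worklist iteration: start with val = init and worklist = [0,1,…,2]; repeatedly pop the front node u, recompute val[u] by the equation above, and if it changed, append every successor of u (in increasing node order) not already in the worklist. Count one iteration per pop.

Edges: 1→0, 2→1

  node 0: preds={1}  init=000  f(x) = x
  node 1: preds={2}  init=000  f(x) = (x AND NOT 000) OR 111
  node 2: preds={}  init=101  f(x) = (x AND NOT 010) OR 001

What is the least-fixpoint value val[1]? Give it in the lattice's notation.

111

Worklist (4 pops):
  #1 pop 0: in=000 → 000 (no change)
  #2 pop 1: in=101 → 111 (was 000); enqueue [0]
  #3 pop 2: in=000 → 101 (no change)
  #4 pop 0: in=111 → 111 (was 000); enqueue []

Fixpoint:
  val[0] = 111
  val[1] = 111
  val[2] = 101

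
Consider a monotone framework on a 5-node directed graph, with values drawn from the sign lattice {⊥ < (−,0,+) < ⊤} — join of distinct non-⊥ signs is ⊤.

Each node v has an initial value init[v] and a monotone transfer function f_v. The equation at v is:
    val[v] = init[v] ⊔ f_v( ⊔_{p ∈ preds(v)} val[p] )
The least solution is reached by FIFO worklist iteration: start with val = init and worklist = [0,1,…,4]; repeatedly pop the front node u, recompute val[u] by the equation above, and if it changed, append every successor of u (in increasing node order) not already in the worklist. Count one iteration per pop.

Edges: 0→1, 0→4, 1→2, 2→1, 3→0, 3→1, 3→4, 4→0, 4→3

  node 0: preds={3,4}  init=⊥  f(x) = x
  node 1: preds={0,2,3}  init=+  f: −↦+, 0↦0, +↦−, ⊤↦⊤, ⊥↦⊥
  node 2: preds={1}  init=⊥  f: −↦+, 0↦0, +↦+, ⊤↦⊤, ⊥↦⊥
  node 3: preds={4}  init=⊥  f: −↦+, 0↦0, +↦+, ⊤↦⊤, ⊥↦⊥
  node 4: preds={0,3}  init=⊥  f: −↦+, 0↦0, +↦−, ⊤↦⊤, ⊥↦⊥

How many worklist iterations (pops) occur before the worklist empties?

8

Worklist (8 pops):
  #1 pop 0: in=⊥ → ⊥ (no change)
  #2 pop 1: in=⊥ → + (no change)
  #3 pop 2: in=+ → + (was ⊥); enqueue [1]
  #4 pop 3: in=⊥ → ⊥ (no change)
  #5 pop 4: in=⊥ → ⊥ (no change)
  #6 pop 1: in=+ → ⊤ (was +); enqueue [2]
  #7 pop 2: in=⊤ → ⊤ (was +); enqueue [1]
  #8 pop 1: in=⊤ → ⊤ (no change)

Fixpoint:
  val[0] = ⊥
  val[1] = ⊤
  val[2] = ⊤
  val[3] = ⊥
  val[4] = ⊥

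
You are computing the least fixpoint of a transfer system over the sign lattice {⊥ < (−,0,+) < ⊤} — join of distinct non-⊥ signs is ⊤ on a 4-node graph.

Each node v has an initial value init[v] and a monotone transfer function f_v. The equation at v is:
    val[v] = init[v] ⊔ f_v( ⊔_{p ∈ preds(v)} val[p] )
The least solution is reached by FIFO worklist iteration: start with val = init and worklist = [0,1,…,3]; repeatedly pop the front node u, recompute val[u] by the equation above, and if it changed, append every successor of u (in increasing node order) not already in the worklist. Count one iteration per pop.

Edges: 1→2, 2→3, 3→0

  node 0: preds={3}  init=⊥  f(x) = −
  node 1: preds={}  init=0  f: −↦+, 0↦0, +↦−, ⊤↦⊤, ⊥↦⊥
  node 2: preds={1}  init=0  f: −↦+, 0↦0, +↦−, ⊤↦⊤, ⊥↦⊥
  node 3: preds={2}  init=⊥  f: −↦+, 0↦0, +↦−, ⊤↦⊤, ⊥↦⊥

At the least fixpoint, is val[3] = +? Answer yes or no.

Worklist (5 pops):
  #1 pop 0: in=⊥ → − (was ⊥); enqueue []
  #2 pop 1: in=⊥ → 0 (no change)
  #3 pop 2: in=0 → 0 (no change)
  #4 pop 3: in=0 → 0 (was ⊥); enqueue [0]
  #5 pop 0: in=0 → − (no change)

Fixpoint:
  val[0] = −
  val[1] = 0
  val[2] = 0
  val[3] = 0

no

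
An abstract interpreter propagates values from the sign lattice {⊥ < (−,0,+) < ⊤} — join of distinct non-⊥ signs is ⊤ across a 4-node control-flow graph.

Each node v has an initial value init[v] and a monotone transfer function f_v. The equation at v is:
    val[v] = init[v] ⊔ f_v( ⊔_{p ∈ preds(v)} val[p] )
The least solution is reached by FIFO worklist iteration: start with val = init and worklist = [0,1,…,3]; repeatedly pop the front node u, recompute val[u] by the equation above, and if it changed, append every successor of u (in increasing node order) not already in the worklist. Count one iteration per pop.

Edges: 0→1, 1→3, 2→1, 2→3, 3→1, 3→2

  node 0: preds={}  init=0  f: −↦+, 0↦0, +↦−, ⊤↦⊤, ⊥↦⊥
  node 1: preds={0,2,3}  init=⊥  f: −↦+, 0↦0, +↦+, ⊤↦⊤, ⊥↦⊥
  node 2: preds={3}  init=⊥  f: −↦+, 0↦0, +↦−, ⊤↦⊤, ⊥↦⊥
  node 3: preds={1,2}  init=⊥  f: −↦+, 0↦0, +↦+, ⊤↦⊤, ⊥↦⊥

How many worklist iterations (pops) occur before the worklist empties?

8

Trace (8 dequeues):
  [1] u=0 | in ⊥ | out 0 | ==
  [2] u=1 | in 0 | out 0 | prev ⊥ | push {}
  [3] u=2 | in ⊥ | out ⊥ | ==
  [4] u=3 | in 0 | out 0 | prev ⊥ | push {1,2}
  [5] u=1 | in 0 | out 0 | ==
  [6] u=2 | in 0 | out 0 | prev ⊥ | push {1,3}
  [7] u=1 | in 0 | out 0 | ==
  [8] u=3 | in 0 | out 0 | ==

Converged values:
  [0] 0
  [1] 0
  [2] 0
  [3] 0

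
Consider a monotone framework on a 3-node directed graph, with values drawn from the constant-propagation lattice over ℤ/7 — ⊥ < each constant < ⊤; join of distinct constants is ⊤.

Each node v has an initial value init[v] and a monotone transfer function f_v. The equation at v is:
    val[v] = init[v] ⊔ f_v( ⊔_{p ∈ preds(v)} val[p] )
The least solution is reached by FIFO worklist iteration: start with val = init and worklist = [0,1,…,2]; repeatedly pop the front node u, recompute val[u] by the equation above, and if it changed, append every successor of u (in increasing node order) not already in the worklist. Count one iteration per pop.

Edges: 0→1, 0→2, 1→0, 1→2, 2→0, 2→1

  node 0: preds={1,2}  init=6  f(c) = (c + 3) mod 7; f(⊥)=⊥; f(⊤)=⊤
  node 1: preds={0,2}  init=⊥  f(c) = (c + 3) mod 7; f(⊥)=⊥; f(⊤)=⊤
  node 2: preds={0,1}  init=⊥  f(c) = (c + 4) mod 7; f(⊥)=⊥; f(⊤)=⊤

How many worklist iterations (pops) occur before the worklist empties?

Worklist (7 pops):
  #1 pop 0: in=⊥ → 6 (no change)
  #2 pop 1: in=6 → 2 (was ⊥); enqueue [0]
  #3 pop 2: in=⊤ → ⊤ (was ⊥); enqueue [1]
  #4 pop 0: in=⊤ → ⊤ (was 6); enqueue [2]
  #5 pop 1: in=⊤ → ⊤ (was 2); enqueue [0]
  #6 pop 2: in=⊤ → ⊤ (no change)
  #7 pop 0: in=⊤ → ⊤ (no change)

Fixpoint:
  val[0] = ⊤
  val[1] = ⊤
  val[2] = ⊤

7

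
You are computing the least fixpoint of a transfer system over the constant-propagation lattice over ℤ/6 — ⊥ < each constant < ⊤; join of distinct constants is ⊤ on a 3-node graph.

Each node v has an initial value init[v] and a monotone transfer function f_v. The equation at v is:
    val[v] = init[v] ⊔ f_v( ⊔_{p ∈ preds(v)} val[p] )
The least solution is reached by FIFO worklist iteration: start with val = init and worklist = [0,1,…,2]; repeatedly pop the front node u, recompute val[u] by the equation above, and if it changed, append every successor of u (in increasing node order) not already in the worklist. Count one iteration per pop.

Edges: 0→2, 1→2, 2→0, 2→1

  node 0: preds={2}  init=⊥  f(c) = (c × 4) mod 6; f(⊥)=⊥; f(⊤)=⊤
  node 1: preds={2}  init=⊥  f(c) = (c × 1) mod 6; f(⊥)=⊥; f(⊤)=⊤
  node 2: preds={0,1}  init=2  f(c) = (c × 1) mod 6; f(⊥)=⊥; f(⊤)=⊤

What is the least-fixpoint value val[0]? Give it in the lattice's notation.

2

Trace (3 dequeues):
  [1] u=0 | in 2 | out 2 | prev ⊥ | push {}
  [2] u=1 | in 2 | out 2 | prev ⊥ | push {}
  [3] u=2 | in 2 | out 2 | ==

Converged values:
  [0] 2
  [1] 2
  [2] 2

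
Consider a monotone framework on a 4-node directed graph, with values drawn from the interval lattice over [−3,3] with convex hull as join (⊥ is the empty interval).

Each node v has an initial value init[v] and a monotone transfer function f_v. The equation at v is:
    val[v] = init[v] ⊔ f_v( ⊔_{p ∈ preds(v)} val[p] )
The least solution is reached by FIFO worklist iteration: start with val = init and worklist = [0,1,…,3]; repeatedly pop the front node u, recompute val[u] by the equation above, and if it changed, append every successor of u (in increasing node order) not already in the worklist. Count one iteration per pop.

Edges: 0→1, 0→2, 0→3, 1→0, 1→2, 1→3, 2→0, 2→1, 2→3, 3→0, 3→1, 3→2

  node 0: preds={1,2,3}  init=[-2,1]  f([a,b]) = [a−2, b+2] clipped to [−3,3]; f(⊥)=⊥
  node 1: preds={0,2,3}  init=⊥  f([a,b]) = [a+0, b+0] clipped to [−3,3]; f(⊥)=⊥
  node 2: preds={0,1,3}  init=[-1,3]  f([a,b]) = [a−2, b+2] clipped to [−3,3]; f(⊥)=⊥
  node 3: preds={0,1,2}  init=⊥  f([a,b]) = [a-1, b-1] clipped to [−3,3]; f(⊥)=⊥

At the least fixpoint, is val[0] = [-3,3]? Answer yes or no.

yes

Trace (7 dequeues):
  [1] u=0 | in [-1,3] | out [-3,3] | prev [-2,1] | push {}
  [2] u=1 | in [-3,3] | out [-3,3] | prev ⊥ | push {0}
  [3] u=2 | in [-3,3] | out [-3,3] | prev [-1,3] | push {1}
  [4] u=3 | in [-3,3] | out [-3,2] | prev ⊥ | push {2}
  [5] u=0 | in [-3,3] | out [-3,3] | ==
  [6] u=1 | in [-3,3] | out [-3,3] | ==
  [7] u=2 | in [-3,3] | out [-3,3] | ==

Converged values:
  [0] [-3,3]
  [1] [-3,3]
  [2] [-3,3]
  [3] [-3,2]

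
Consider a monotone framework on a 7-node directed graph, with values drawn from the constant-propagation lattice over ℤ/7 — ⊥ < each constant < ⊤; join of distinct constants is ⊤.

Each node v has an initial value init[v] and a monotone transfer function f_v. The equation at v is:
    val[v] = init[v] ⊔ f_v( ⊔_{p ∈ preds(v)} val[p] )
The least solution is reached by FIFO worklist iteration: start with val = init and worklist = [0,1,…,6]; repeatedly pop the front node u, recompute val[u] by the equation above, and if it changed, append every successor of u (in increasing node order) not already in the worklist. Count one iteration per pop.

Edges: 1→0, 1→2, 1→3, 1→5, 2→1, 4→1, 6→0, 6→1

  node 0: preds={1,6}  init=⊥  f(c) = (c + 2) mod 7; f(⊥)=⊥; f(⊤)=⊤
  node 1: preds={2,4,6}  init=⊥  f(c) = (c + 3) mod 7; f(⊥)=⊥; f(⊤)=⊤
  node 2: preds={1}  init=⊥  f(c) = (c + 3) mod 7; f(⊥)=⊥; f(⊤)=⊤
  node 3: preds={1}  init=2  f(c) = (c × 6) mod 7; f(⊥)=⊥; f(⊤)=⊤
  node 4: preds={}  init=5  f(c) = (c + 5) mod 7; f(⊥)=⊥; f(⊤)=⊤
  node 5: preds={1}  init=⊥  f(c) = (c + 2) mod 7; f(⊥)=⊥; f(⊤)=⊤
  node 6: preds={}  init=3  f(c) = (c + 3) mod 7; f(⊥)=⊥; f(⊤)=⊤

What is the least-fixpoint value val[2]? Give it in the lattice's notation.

Trace (9 dequeues):
  [1] u=0 | in 3 | out 5 | prev ⊥ | push {}
  [2] u=1 | in ⊤ | out ⊤ | prev ⊥ | push {0}
  [3] u=2 | in ⊤ | out ⊤ | prev ⊥ | push {1}
  [4] u=3 | in ⊤ | out ⊤ | prev 2 | push {}
  [5] u=4 | in ⊥ | out 5 | ==
  [6] u=5 | in ⊤ | out ⊤ | prev ⊥ | push {}
  [7] u=6 | in ⊥ | out 3 | ==
  [8] u=0 | in ⊤ | out ⊤ | prev 5 | push {}
  [9] u=1 | in ⊤ | out ⊤ | ==

Converged values:
  [0] ⊤
  [1] ⊤
  [2] ⊤
  [3] ⊤
  [4] 5
  [5] ⊤
  [6] 3

⊤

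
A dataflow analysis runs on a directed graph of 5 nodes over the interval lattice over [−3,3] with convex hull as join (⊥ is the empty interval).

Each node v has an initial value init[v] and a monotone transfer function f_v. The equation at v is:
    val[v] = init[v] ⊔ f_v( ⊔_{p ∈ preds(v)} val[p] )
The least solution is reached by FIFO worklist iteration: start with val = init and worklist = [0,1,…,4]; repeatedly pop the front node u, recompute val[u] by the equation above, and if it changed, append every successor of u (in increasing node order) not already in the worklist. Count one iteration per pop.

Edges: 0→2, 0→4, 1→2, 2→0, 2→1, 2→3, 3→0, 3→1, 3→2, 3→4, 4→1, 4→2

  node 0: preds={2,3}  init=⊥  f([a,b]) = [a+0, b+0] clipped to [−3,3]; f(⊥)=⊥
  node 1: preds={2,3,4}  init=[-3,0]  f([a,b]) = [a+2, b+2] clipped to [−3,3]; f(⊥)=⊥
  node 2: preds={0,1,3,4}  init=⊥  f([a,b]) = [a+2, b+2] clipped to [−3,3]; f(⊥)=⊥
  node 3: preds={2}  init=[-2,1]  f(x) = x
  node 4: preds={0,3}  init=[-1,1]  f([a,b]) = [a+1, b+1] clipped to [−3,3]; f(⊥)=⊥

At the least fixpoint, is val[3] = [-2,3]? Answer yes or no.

yes

Worklist (9 pops):
  #1 pop 0: in=[-2,1] → [-2,1] (was ⊥); enqueue []
  #2 pop 1: in=[-2,1] → [-3,3] (was [-3,0]); enqueue []
  #3 pop 2: in=[-3,3] → [-1,3] (was ⊥); enqueue [0,1]
  #4 pop 3: in=[-1,3] → [-2,3] (was [-2,1]); enqueue [2]
  #5 pop 4: in=[-2,3] → [-1,3] (was [-1,1]); enqueue []
  #6 pop 0: in=[-2,3] → [-2,3] (was [-2,1]); enqueue [4]
  #7 pop 1: in=[-2,3] → [-3,3] (no change)
  #8 pop 2: in=[-3,3] → [-1,3] (no change)
  #9 pop 4: in=[-2,3] → [-1,3] (no change)

Fixpoint:
  val[0] = [-2,3]
  val[1] = [-3,3]
  val[2] = [-1,3]
  val[3] = [-2,3]
  val[4] = [-1,3]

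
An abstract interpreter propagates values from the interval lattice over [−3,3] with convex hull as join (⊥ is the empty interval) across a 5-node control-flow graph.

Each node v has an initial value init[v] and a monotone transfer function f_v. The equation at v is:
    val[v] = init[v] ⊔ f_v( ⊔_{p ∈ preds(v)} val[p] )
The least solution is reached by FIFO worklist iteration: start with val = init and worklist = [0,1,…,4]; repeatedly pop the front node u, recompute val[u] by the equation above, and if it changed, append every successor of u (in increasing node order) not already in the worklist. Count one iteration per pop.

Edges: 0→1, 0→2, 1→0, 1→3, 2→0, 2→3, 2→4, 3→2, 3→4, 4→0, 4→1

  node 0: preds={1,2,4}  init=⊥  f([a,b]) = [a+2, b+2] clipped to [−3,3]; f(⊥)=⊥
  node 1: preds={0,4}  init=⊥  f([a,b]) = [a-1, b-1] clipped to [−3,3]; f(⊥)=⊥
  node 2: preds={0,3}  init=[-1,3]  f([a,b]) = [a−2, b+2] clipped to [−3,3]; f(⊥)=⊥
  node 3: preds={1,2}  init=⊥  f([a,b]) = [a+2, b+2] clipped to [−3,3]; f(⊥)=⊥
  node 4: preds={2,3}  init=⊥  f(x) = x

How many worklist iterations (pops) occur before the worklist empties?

24

Iteration log — 24 steps:
  step 1. node 0  ⊔preds=[-1,3]  new=[1,3]  old=⊥  +wl: 
  step 2. node 1  ⊔preds=[1,3]  new=[0,2]  old=⊥  +wl: 0
  step 3. node 2  ⊔preds=[1,3]  new=[-1,3]  stable
  step 4. node 3  ⊔preds=[-1,3]  new=[1,3]  old=⊥  +wl: 2
  step 5. node 4  ⊔preds=[-1,3]  new=[-1,3]  old=⊥  +wl: 1
  step 6. node 0  ⊔preds=[-1,3]  new=[1,3]  stable
  step 7. node 2  ⊔preds=[1,3]  new=[-1,3]  stable
  step 8. node 1  ⊔preds=[-1,3]  new=[-2,2]  old=[0,2]  +wl: 0,3
  step 9. node 0  ⊔preds=[-2,3]  new=[0,3]  old=[1,3]  +wl: 1,2
  step 10. node 3  ⊔preds=[-2,3]  new=[0,3]  old=[1,3]  +wl: 4
  step 11. node 1  ⊔preds=[-1,3]  new=[-2,2]  stable
  step 12. node 2  ⊔preds=[0,3]  new=[-2,3]  old=[-1,3]  +wl: 0,3
  step 13. node 4  ⊔preds=[-2,3]  new=[-2,3]  old=[-1,3]  +wl: 1
  step 14. node 0  ⊔preds=[-2,3]  new=[0,3]  stable
  step 15. node 3  ⊔preds=[-2,3]  new=[0,3]  stable
  step 16. node 1  ⊔preds=[-2,3]  new=[-3,2]  old=[-2,2]  +wl: 0,3
  step 17. node 0  ⊔preds=[-3,3]  new=[-1,3]  old=[0,3]  +wl: 1,2
  step 18. node 3  ⊔preds=[-3,3]  new=[-1,3]  old=[0,3]  +wl: 4
  step 19. node 1  ⊔preds=[-2,3]  new=[-3,2]  stable
  step 20. node 2  ⊔preds=[-1,3]  new=[-3,3]  old=[-2,3]  +wl: 0,3
  step 21. node 4  ⊔preds=[-3,3]  new=[-3,3]  old=[-2,3]  +wl: 1
  step 22. node 0  ⊔preds=[-3,3]  new=[-1,3]  stable
  step 23. node 3  ⊔preds=[-3,3]  new=[-1,3]  stable
  step 24. node 1  ⊔preds=[-3,3]  new=[-3,2]  stable

Least fixpoint reached:
  node 0: [-1,3]
  node 1: [-3,2]
  node 2: [-3,3]
  node 3: [-1,3]
  node 4: [-3,3]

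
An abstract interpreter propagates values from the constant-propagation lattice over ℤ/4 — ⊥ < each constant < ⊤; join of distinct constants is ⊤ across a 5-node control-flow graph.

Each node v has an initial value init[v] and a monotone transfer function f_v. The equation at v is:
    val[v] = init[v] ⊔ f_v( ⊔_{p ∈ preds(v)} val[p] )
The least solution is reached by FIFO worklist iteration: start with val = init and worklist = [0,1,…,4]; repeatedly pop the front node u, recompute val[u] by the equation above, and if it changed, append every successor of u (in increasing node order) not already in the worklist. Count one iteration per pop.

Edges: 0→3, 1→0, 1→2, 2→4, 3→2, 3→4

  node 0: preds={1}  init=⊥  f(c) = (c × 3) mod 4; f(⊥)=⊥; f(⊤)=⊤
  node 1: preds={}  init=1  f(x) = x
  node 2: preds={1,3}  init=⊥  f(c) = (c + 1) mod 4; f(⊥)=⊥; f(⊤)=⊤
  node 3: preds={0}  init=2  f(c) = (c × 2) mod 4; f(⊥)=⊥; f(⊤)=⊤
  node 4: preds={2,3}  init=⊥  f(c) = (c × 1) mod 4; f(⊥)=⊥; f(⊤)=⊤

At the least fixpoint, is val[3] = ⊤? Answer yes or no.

Trace (5 dequeues):
  [1] u=0 | in 1 | out 3 | prev ⊥ | push {}
  [2] u=1 | in ⊥ | out 1 | ==
  [3] u=2 | in ⊤ | out ⊤ | prev ⊥ | push {}
  [4] u=3 | in 3 | out 2 | ==
  [5] u=4 | in ⊤ | out ⊤ | prev ⊥ | push {}

Converged values:
  [0] 3
  [1] 1
  [2] ⊤
  [3] 2
  [4] ⊤

no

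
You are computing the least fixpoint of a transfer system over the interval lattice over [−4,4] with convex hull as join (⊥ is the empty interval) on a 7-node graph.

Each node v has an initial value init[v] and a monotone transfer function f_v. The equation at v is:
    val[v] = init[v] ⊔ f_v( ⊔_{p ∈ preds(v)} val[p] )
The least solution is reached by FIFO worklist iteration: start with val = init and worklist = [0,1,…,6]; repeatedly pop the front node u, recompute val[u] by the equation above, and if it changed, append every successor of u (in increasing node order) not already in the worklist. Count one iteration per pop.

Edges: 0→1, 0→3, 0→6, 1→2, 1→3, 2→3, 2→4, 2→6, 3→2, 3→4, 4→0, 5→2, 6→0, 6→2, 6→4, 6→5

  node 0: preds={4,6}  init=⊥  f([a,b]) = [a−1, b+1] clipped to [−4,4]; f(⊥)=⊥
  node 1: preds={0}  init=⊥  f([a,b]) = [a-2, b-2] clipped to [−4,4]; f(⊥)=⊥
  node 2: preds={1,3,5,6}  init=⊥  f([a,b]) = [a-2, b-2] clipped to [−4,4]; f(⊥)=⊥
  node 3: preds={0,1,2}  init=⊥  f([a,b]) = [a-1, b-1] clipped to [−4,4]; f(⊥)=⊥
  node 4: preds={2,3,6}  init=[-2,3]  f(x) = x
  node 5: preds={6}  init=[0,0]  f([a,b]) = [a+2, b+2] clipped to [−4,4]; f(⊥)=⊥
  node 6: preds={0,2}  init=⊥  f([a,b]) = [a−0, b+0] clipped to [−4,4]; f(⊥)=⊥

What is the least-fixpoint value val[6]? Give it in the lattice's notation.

[-4,4]

Iteration log — 16 steps:
  step 1. node 0  ⊔preds=[-2,3]  new=[-3,4]  old=⊥  +wl: 
  step 2. node 1  ⊔preds=[-3,4]  new=[-4,2]  old=⊥  +wl: 
  step 3. node 2  ⊔preds=[-4,2]  new=[-4,0]  old=⊥  +wl: 
  step 4. node 3  ⊔preds=[-4,4]  new=[-4,3]  old=⊥  +wl: 2
  step 5. node 4  ⊔preds=[-4,3]  new=[-4,3]  old=[-2,3]  +wl: 0
  step 6. node 5  ⊔preds=⊥  new=[0,0]  stable
  step 7. node 6  ⊔preds=[-4,4]  new=[-4,4]  old=⊥  +wl: 4,5
  step 8. node 2  ⊔preds=[-4,4]  new=[-4,2]  old=[-4,0]  +wl: 3,6
  step 9. node 0  ⊔preds=[-4,4]  new=[-4,4]  old=[-3,4]  +wl: 1
  step 10. node 4  ⊔preds=[-4,4]  new=[-4,4]  old=[-4,3]  +wl: 0
  step 11. node 5  ⊔preds=[-4,4]  new=[-2,4]  old=[0,0]  +wl: 2
  step 12. node 3  ⊔preds=[-4,4]  new=[-4,3]  stable
  step 13. node 6  ⊔preds=[-4,4]  new=[-4,4]  stable
  step 14. node 1  ⊔preds=[-4,4]  new=[-4,2]  stable
  step 15. node 0  ⊔preds=[-4,4]  new=[-4,4]  stable
  step 16. node 2  ⊔preds=[-4,4]  new=[-4,2]  stable

Least fixpoint reached:
  node 0: [-4,4]
  node 1: [-4,2]
  node 2: [-4,2]
  node 3: [-4,3]
  node 4: [-4,4]
  node 5: [-2,4]
  node 6: [-4,4]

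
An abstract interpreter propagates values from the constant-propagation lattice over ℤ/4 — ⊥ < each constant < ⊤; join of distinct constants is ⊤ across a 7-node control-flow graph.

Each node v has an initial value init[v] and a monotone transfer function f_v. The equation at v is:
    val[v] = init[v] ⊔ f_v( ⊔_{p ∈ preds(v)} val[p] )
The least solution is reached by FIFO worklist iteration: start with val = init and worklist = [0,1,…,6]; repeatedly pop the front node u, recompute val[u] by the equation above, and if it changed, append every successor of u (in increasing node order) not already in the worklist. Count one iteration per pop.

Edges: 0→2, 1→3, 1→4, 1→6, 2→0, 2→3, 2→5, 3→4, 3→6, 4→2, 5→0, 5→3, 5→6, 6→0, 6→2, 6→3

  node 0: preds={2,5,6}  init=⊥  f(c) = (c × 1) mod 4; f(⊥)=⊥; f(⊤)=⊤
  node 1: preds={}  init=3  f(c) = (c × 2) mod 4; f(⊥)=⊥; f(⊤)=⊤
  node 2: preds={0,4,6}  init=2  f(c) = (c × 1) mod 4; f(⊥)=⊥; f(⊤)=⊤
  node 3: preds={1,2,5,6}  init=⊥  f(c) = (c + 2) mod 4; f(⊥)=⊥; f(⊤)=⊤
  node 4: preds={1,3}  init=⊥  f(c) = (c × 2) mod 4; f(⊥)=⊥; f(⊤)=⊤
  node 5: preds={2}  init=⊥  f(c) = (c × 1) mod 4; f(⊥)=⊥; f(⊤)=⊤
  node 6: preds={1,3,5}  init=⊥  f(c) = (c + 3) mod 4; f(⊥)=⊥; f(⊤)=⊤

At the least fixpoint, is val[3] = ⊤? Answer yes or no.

Trace (15 dequeues):
  [1] u=0 | in 2 | out 2 | prev ⊥ | push {}
  [2] u=1 | in ⊥ | out 3 | ==
  [3] u=2 | in 2 | out 2 | ==
  [4] u=3 | in ⊤ | out ⊤ | prev ⊥ | push {}
  [5] u=4 | in ⊤ | out ⊤ | prev ⊥ | push {2}
  [6] u=5 | in 2 | out 2 | prev ⊥ | push {0,3}
  [7] u=6 | in ⊤ | out ⊤ | prev ⊥ | push {}
  [8] u=2 | in ⊤ | out ⊤ | prev 2 | push {5}
  [9] u=0 | in ⊤ | out ⊤ | prev 2 | push {2}
  [10] u=3 | in ⊤ | out ⊤ | ==
  [11] u=5 | in ⊤ | out ⊤ | prev 2 | push {0,3,6}
  [12] u=2 | in ⊤ | out ⊤ | ==
  [13] u=0 | in ⊤ | out ⊤ | ==
  [14] u=3 | in ⊤ | out ⊤ | ==
  [15] u=6 | in ⊤ | out ⊤ | ==

Converged values:
  [0] ⊤
  [1] 3
  [2] ⊤
  [3] ⊤
  [4] ⊤
  [5] ⊤
  [6] ⊤

yes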